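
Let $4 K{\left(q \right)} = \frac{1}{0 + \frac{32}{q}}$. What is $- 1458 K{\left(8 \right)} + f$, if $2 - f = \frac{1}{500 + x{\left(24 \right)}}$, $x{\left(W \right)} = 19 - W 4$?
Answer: $- \frac{301607}{3384} \approx -89.127$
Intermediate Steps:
$x{\left(W \right)} = 19 - 4 W$
$K{\left(q \right)} = \frac{q}{128}$ ($K{\left(q \right)} = \frac{1}{4 \left(0 + \frac{32}{q}\right)} = \frac{1}{4 \frac{32}{q}} = \frac{\frac{1}{32} q}{4} = \frac{q}{128}$)
$f = \frac{845}{423}$ ($f = 2 - \frac{1}{500 + \left(19 - 96\right)} = 2 - \frac{1}{500 - 77} = 2 - \frac{1}{423} = \frac{845}{423} \approx 1.9976$)
$- 1458 K{\left(8 \right)} + f = - 1458 \cdot \frac{1}{128} \cdot 8 + \frac{845}{423} = \left(-1458\right) \frac{1}{16} + \frac{845}{423} = - \frac{729}{8} + \frac{845}{423} = - \frac{301607}{3384}$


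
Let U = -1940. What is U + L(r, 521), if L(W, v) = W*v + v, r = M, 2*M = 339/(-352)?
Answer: -1175595/704 ≈ -1669.9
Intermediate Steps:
M = -339/704 (M = (339/(-352))/2 = (339*(-1/352))/2 = (½)*(-339/352) = -339/704 ≈ -0.48153)
r = -339/704 ≈ -0.48153
L(W, v) = v + W*v
U + L(r, 521) = -1940 + 521*(1 - 339/704) = -1940 + 521*(365/704) = -1940 + 190165/704 = -1175595/704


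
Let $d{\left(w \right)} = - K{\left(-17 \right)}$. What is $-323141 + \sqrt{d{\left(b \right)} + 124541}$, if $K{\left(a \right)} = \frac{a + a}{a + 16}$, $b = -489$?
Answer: $-323141 + \sqrt{124507} \approx -3.2279 \cdot 10^{5}$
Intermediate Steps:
$K{\left(a \right)} = \frac{2 a}{16 + a}$
$d{\left(w \right)} = -34$ ($d{\left(w \right)} = - \frac{2 \left(-17\right)}{16 - 17} = - \frac{2 \left(-17\right)}{-1} = - 2 \left(-17\right) \left(-1\right) = \left(-1\right) 34 = -34$)
$-323141 + \sqrt{d{\left(b \right)} + 124541} = -323141 + \sqrt{-34 + 124541} = -323141 + \sqrt{124507}$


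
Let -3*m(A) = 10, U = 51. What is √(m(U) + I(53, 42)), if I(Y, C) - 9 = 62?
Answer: √609/3 ≈ 8.2260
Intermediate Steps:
m(A) = -10/3 (m(A) = -⅓*10 = -10/3)
I(Y, C) = 71 (I(Y, C) = 9 + 62 = 71)
√(m(U) + I(53, 42)) = √(-10/3 + 71) = √(203/3) = √609/3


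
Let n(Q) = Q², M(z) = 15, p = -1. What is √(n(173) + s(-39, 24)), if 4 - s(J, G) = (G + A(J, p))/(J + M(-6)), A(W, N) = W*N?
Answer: √478970/4 ≈ 173.02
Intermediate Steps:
A(W, N) = N*W
s(J, G) = 4 - (G - J)/(15 + J) (s(J, G) = 4 - (G - J)/(J + 15) = 4 - (G - J)/(15 + J))
√(n(173) + s(-39, 24)) = √(173² + (60 - 1*24 + 5*(-39))/(15 - 39)) = √(29929 + (60 - 24 - 195)/(-24)) = √(29929 - 1/24*(-159)) = √(29929 + 53/8) = √(239485/8) = √478970/4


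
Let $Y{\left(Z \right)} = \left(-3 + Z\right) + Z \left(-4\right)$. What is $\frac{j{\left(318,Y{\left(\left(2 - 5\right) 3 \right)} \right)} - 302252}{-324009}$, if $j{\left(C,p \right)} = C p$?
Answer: $\frac{294620}{324009} \approx 0.9093$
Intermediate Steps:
$Y{\left(Z \right)} = -3 - 3 Z$ ($Y{\left(Z \right)} = \left(-3 + Z\right) - 4 Z = -3 - 3 Z$)
$\frac{j{\left(318,Y{\left(\left(2 - 5\right) 3 \right)} \right)} - 302252}{-324009} = \frac{318 \left(-3 - 3 \left(2 - 5\right) 3\right) - 302252}{-324009} = \left(318 \left(-3 - 3 \left(\left(-3\right) 3\right)\right) - 302252\right) \left(- \frac{1}{324009}\right) = \left(318 \left(-3 - -27\right) - 302252\right) \left(- \frac{1}{324009}\right) = \left(318 \left(-3 + 27\right) - 302252\right) \left(- \frac{1}{324009}\right) = \left(318 \cdot 24 - 302252\right) \left(- \frac{1}{324009}\right) = \left(7632 - 302252\right) \left(- \frac{1}{324009}\right) = \left(-294620\right) \left(- \frac{1}{324009}\right) = \frac{294620}{324009}$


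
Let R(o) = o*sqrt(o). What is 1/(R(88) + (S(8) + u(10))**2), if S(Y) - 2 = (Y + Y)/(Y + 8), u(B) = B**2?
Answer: 10609/111869409 - 176*sqrt(22)/111869409 ≈ 8.7455e-5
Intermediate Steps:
S(Y) = 2 + 2*Y/(8 + Y) (S(Y) = 2 + (Y + Y)/(Y + 8) = 2 + (2*Y)/(8 + Y) = 2 + 2*Y/(8 + Y))
R(o) = o**(3/2)
1/(R(88) + (S(8) + u(10))**2) = 1/(88**(3/2) + (4*(4 + 8)/(8 + 8) + 10**2)**2) = 1/(176*sqrt(22) + (4*12/16 + 100)**2) = 1/(176*sqrt(22) + (4*(1/16)*12 + 100)**2) = 1/(176*sqrt(22) + (3 + 100)**2) = 1/(176*sqrt(22) + 103**2) = 1/(176*sqrt(22) + 10609) = 1/(10609 + 176*sqrt(22))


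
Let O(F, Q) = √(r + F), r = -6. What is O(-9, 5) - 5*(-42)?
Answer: 210 + I*√15 ≈ 210.0 + 3.873*I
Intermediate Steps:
O(F, Q) = √(-6 + F)
O(-9, 5) - 5*(-42) = √(-6 - 9) - 5*(-42) = √(-15) + 210 = I*√15 + 210 = 210 + I*√15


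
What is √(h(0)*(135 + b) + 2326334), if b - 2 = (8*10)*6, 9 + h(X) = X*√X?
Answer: √2320781 ≈ 1523.4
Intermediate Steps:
h(X) = -9 + X^(3/2) (h(X) = -9 + X*√X = -9 + X^(3/2))
b = 482 (b = 2 + (8*10)*6 = 2 + 80*6 = 2 + 480 = 482)
√(h(0)*(135 + b) + 2326334) = √((-9 + 0^(3/2))*(135 + 482) + 2326334) = √((-9 + 0)*617 + 2326334) = √(-9*617 + 2326334) = √(-5553 + 2326334) = √2320781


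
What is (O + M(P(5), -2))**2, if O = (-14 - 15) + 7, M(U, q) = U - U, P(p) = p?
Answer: 484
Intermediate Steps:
M(U, q) = 0
O = -22 (O = -29 + 7 = -22)
(O + M(P(5), -2))**2 = (-22 + 0)**2 = (-22)**2 = 484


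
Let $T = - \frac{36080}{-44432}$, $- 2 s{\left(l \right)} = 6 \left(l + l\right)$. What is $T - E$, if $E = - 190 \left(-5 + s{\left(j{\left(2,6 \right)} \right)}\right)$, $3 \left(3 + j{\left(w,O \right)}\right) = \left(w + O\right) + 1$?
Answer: $- \frac{2635895}{2777} \approx -949.19$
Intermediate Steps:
$j{\left(w,O \right)} = - \frac{8}{3} + \frac{O}{3} + \frac{w}{3}$ ($j{\left(w,O \right)} = -3 + \frac{\left(w + O\right) + 1}{3} = -3 + \frac{\left(O + w\right) + 1}{3} = -3 + \frac{1 + O + w}{3} = -3 + \left(\frac{1}{3} + \frac{O}{3} + \frac{w}{3}\right) = - \frac{8}{3} + \frac{O}{3} + \frac{w}{3}$)
$s{\left(l \right)} = - 6 l$ ($s{\left(l \right)} = - \frac{6 \left(l + l\right)}{2} = - \frac{6 \cdot 2 l}{2} = - \frac{12 l}{2} = - 6 l$)
$E = 950$ ($E = - 190 \left(-5 - 6 \left(- \frac{8}{3} + \frac{1}{3} \cdot 6 + \frac{1}{3} \cdot 2\right)\right) = - 190 \left(-5 - 6 \left(- \frac{8}{3} + 2 + \frac{2}{3}\right)\right) = - 190 \left(-5 - 0\right) = - 190 \left(-5 + 0\right) = \left(-190\right) \left(-5\right) = 950$)
$T = \frac{2255}{2777}$ ($T = \left(-36080\right) \left(- \frac{1}{44432}\right) = \frac{2255}{2777} \approx 0.81203$)
$T - E = \frac{2255}{2777} - 950 = - \frac{2635895}{2777}$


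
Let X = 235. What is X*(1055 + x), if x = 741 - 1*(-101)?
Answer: 445795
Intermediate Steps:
x = 842 (x = 741 + 101 = 842)
X*(1055 + x) = 235*(1055 + 842) = 235*1897 = 445795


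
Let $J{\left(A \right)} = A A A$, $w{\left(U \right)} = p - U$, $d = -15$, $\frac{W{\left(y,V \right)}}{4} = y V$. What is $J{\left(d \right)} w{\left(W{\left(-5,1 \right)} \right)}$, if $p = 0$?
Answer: $-67500$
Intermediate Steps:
$W{\left(y,V \right)} = 4 V y$ ($W{\left(y,V \right)} = 4 y V = 4 V y$)
$w{\left(U \right)} = - U$ ($w{\left(U \right)} = 0 - U = - U$)
$J{\left(A \right)} = A^{3}$ ($J{\left(A \right)} = A^{2} A = A^{3}$)
$J{\left(d \right)} w{\left(W{\left(-5,1 \right)} \right)} = \left(-15\right)^{3} \left(- 4 \cdot 1 \left(-5\right)\right) = - 3375 \left(\left(-1\right) \left(-20\right)\right) = \left(-3375\right) 20 = -67500$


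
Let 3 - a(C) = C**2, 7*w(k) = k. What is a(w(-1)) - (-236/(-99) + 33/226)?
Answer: 493057/1096326 ≈ 0.44974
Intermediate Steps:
w(k) = k/7
a(C) = 3 - C**2
a(w(-1)) - (-236/(-99) + 33/226) = (3 - ((1/7)*(-1))**2) - (-236/(-99) + 33/226) = (3 - (-1/7)**2) - (-236*(-1/99) + 33*(1/226)) = (3 - 1*1/49) - (236/99 + 33/226) = (3 - 1/49) - 1*56603/22374 = 146/49 - 56603/22374 = 493057/1096326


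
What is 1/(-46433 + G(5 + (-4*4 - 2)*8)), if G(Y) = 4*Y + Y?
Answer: -1/47128 ≈ -2.1219e-5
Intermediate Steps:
G(Y) = 5*Y
1/(-46433 + G(5 + (-4*4 - 2)*8)) = 1/(-46433 + 5*(5 + (-4*4 - 2)*8)) = 1/(-46433 + 5*(5 + (-16 - 2)*8)) = 1/(-46433 + 5*(5 - 18*8)) = 1/(-46433 + 5*(5 - 144)) = 1/(-46433 + 5*(-139)) = 1/(-46433 - 695) = 1/(-47128) = -1/47128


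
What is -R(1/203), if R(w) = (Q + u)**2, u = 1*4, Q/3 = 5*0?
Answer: -16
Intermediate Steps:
Q = 0 (Q = 3*(5*0) = 3*0 = 0)
u = 4
R(w) = 16 (R(w) = (0 + 4)**2 = 4**2 = 16)
-R(1/203) = -1*16 = -16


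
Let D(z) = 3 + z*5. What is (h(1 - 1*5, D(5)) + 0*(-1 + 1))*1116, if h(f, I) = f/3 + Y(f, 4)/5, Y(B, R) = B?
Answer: -11904/5 ≈ -2380.8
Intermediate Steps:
D(z) = 3 + 5*z
h(f, I) = 8*f/15 (h(f, I) = f/3 + f/5 = 8*f/15)
(h(1 - 1*5, D(5)) + 0*(-1 + 1))*1116 = (8*(1 - 1*5)/15 + 0*(-1 + 1))*1116 = (8*(1 - 5)/15 + 0*0)*1116 = ((8/15)*(-4) + 0)*1116 = (-32/15 + 0)*1116 = -32/15*1116 = -11904/5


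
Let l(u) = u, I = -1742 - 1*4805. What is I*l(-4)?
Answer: 26188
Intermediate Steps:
I = -6547 (I = -1742 - 4805 = -6547)
I*l(-4) = -6547*(-4) = 26188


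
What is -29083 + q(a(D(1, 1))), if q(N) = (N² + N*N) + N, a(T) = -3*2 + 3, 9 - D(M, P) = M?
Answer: -29068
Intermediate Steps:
D(M, P) = 9 - M
a(T) = -3 (a(T) = -6 + 3 = -3)
q(N) = N + 2*N² (q(N) = (N² + N²) + N = 2*N² + N = N + 2*N²)
-29083 + q(a(D(1, 1))) = -29083 - 3*(1 + 2*(-3)) = -29083 - 3*(1 - 6) = -29083 - 3*(-5) = -29083 + 15 = -29068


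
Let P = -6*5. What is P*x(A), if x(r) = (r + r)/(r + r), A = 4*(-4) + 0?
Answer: -30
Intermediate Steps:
A = -16 (A = -16 + 0 = -16)
x(r) = 1 (x(r) = (2*r)/((2*r)) = (2*r)*(1/(2*r)) = 1)
P = -30
P*x(A) = -30*1 = -30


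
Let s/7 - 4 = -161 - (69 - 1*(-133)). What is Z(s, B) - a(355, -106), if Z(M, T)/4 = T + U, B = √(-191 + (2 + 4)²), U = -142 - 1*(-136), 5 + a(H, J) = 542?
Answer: -561 + 4*I*√155 ≈ -561.0 + 49.8*I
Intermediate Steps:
a(H, J) = 537 (a(H, J) = -5 + 542 = 537)
U = -6 (U = -142 + 136 = -6)
s = -2513 (s = 28 + 7*(-161 - (69 - 1*(-133))) = 28 + 7*(-161 - (69 + 133)) = 28 + 7*(-161 - 1*202) = 28 + 7*(-161 - 202) = 28 + 7*(-363) = 28 - 2541 = -2513)
B = I*√155 (B = √(-191 + 6²) = √(-191 + 36) = √(-155) = I*√155 ≈ 12.45*I)
Z(M, T) = -24 + 4*T (Z(M, T) = 4*(T - 6) = 4*(-6 + T) = -24 + 4*T)
Z(s, B) - a(355, -106) = (-24 + 4*(I*√155)) - 1*537 = (-24 + 4*I*√155) - 537 = -561 + 4*I*√155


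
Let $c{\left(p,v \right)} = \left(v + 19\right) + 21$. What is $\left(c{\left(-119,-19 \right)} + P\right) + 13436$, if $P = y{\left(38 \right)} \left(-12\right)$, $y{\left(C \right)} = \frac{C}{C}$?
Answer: $13445$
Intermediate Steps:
$y{\left(C \right)} = 1$
$c{\left(p,v \right)} = 40 + v$ ($c{\left(p,v \right)} = \left(19 + v\right) + 21 = 40 + v$)
$P = -12$ ($P = 1 \left(-12\right) = -12$)
$\left(c{\left(-119,-19 \right)} + P\right) + 13436 = \left(\left(40 - 19\right) - 12\right) + 13436 = \left(21 - 12\right) + 13436 = 9 + 13436 = 13445$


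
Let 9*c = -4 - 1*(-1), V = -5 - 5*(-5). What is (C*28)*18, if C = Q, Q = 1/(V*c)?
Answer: -378/5 ≈ -75.600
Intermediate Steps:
V = 20 (V = -5 + 25 = 20)
c = -⅓ (c = (-4 - 1*(-1))/9 = (-4 + 1)/9 = (⅑)*(-3) = -⅓ ≈ -0.33333)
Q = -3/20 (Q = 1/(20*(-⅓)) = 1/(-20/3) = -3/20 ≈ -0.15000)
C = -3/20 ≈ -0.15000
(C*28)*18 = -3/20*28*18 = -21/5*18 = -378/5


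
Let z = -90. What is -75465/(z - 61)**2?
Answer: -75465/22801 ≈ -3.3097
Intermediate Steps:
-75465/(z - 61)**2 = -75465/(-90 - 61)**2 = -75465/((-151)**2) = -75465/22801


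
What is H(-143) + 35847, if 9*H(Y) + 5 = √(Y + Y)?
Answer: 322618/9 + I*√286/9 ≈ 35846.0 + 1.8791*I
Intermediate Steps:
H(Y) = -5/9 + √2*√Y/9 (H(Y) = -5/9 + √(Y + Y)/9 = -5/9 + √(2*Y)/9 = -5/9 + (√2*√Y)/9 = -5/9 + √2*√Y/9)
H(-143) + 35847 = (-5/9 + √2*√(-143)/9) + 35847 = (-5/9 + √2*(I*√143)/9) + 35847 = (-5/9 + I*√286/9) + 35847 = 322618/9 + I*√286/9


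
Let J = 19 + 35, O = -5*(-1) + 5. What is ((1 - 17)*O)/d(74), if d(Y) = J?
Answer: -80/27 ≈ -2.9630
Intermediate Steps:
O = 10 (O = 5 + 5 = 10)
J = 54
d(Y) = 54
((1 - 17)*O)/d(74) = ((1 - 17)*10)/54 = -16*10*(1/54) = -160*1/54 = -80/27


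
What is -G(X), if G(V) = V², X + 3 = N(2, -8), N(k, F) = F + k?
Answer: -81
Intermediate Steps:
X = -9 (X = -3 + (-8 + 2) = -3 - 6 = -9)
-G(X) = -1*(-9)² = -1*81 = -81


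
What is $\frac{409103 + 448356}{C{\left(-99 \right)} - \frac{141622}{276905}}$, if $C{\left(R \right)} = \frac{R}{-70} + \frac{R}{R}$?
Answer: $\frac{3324085581530}{7376681} \approx 4.5062 \cdot 10^{5}$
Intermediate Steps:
$C{\left(R \right)} = 1 - \frac{R}{70}$ ($C{\left(R \right)} = R \left(- \frac{1}{70}\right) + 1 = - \frac{R}{70} + 1 = 1 - \frac{R}{70}$)
$\frac{409103 + 448356}{C{\left(-99 \right)} - \frac{141622}{276905}} = \frac{409103 + 448356}{\left(1 - - \frac{99}{70}\right) - \frac{141622}{276905}} = \frac{857459}{\left(1 + \frac{99}{70}\right) - \frac{141622}{276905}} = \frac{857459}{\frac{169}{70} - \frac{141622}{276905}} = \frac{857459}{\frac{7376681}{3876670}} = 857459 \cdot \frac{3876670}{7376681} = \frac{3324085581530}{7376681}$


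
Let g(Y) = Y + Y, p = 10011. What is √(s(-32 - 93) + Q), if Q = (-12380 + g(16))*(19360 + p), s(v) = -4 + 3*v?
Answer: I*√362673487 ≈ 19044.0*I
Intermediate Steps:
g(Y) = 2*Y
Q = -362673108 (Q = (-12380 + 2*16)*(19360 + 10011) = (-12380 + 32)*29371 = -12348*29371 = -362673108)
√(s(-32 - 93) + Q) = √((-4 + 3*(-32 - 93)) - 362673108) = √((-4 + 3*(-125)) - 362673108) = √((-4 - 375) - 362673108) = √(-379 - 362673108) = √(-362673487) = I*√362673487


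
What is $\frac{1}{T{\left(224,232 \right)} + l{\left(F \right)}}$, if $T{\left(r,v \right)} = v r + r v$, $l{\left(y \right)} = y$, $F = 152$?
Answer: $\frac{1}{104088} \approx 9.6073 \cdot 10^{-6}$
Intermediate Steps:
$T{\left(r,v \right)} = 2 r v$ ($T{\left(r,v \right)} = r v + r v = 2 r v$)
$\frac{1}{T{\left(224,232 \right)} + l{\left(F \right)}} = \frac{1}{2 \cdot 224 \cdot 232 + 152} = \frac{1}{103936 + 152} = \frac{1}{104088}$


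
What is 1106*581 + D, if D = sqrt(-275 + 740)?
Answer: 642586 + sqrt(465) ≈ 6.4261e+5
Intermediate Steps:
D = sqrt(465) ≈ 21.564
1106*581 + D = 1106*581 + sqrt(465) = 642586 + sqrt(465)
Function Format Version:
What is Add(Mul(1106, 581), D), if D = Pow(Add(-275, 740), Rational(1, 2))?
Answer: Add(642586, Pow(465, Rational(1, 2))) ≈ 6.4261e+5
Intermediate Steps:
D = Pow(465, Rational(1, 2)) ≈ 21.564
Add(Mul(1106, 581), D) = Add(Mul(1106, 581), Pow(465, Rational(1, 2))) = Add(642586, Pow(465, Rational(1, 2)))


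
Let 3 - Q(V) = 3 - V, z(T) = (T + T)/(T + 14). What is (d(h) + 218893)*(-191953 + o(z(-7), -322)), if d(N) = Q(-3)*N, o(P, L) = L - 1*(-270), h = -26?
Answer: -42043526855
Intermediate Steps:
z(T) = 2*T/(14 + T) (z(T) = (2*T)/(14 + T) = 2*T/(14 + T))
o(P, L) = 270 + L (o(P, L) = L + 270 = 270 + L)
Q(V) = V (Q(V) = 3 - (3 - V) = 3 + (-3 + V) = V)
d(N) = -3*N
(d(h) + 218893)*(-191953 + o(z(-7), -322)) = (-3*(-26) + 218893)*(-191953 + (270 - 322)) = (78 + 218893)*(-191953 - 52) = 218971*(-192005) = -42043526855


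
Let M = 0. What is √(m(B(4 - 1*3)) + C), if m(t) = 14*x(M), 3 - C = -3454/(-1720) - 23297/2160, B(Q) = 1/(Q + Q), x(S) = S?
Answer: √28222491/1548 ≈ 3.4318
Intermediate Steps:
B(Q) = 1/(2*Q)
C = 218779/18576 (C = 3 - (-3454/(-1720) - 23297/2160) = 3 - (-3454*(-1/1720) - 23297*1/2160) = 3 - (1727/860 - 23297/2160) = 3 - 1*(-163051/18576) = 3 + 163051/18576 = 218779/18576 ≈ 11.778)
m(t) = 0 (m(t) = 14*0 = 0)
√(m(B(4 - 1*3)) + C) = √(0 + 218779/18576) = √(218779/18576) = √28222491/1548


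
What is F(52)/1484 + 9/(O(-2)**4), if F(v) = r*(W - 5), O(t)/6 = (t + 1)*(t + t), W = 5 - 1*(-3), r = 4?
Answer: 110963/13676544 ≈ 0.0081134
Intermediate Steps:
W = 8 (W = 5 + 3 = 8)
O(t) = 12*t*(1 + t) (O(t) = 6*((t + 1)*(t + t)) = 6*((1 + t)*(2*t)) = 6*(2*t*(1 + t)) = 12*t*(1 + t))
F(v) = 12 (F(v) = 4*(8 - 5) = 4*3 = 12)
F(52)/1484 + 9/(O(-2)**4) = 12/1484 + 9/((12*(-2)*(1 - 2))**4) = 12*(1/1484) + 9/((12*(-2)*(-1))**4) = 3/371 + 9/(24**4) = 3/371 + 9/331776 = 3/371 + 9*(1/331776) = 3/371 + 1/36864 = 110963/13676544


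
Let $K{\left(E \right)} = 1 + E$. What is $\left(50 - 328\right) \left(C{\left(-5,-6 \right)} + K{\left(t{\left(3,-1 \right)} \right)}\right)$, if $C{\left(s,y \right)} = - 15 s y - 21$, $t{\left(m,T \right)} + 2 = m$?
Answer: $130382$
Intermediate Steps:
$t{\left(m,T \right)} = -2 + m$
$C{\left(s,y \right)} = -21 - 15 s y$ ($C{\left(s,y \right)} = - 15 s y - 21 = -21 - 15 s y$)
$\left(50 - 328\right) \left(C{\left(-5,-6 \right)} + K{\left(t{\left(3,-1 \right)} \right)}\right) = \left(50 - 328\right) \left(\left(-21 - \left(-75\right) \left(-6\right)\right) + \left(1 + \left(-2 + 3\right)\right)\right) = - 278 \left(\left(-21 - 450\right) + \left(1 + 1\right)\right) = - 278 \left(-471 + 2\right) = \left(-278\right) \left(-469\right) = 130382$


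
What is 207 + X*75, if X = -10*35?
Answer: -26043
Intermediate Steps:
X = -350
207 + X*75 = 207 - 350*75 = 207 - 26250 = -26043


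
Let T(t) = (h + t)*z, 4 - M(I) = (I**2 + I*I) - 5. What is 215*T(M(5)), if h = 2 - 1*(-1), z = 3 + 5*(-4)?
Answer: 138890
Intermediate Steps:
z = -17 (z = 3 - 20 = -17)
M(I) = 9 - 2*I**2 (M(I) = 4 - ((I**2 + I*I) - 5) = 4 - ((I**2 + I**2) - 5) = 4 - (2*I**2 - 5) = 4 - (-5 + 2*I**2) = 4 + (5 - 2*I**2) = 9 - 2*I**2)
h = 3 (h = 2 + 1 = 3)
T(t) = -51 - 17*t (T(t) = (3 + t)*(-17) = -51 - 17*t)
215*T(M(5)) = 215*(-51 - 17*(9 - 2*5**2)) = 215*(-51 - 17*(9 - 2*25)) = 215*(-51 - 17*(9 - 50)) = 215*(-51 - 17*(-41)) = 215*(-51 + 697) = 215*646 = 138890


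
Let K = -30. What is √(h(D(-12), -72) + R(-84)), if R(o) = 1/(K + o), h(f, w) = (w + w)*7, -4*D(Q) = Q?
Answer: I*√13100082/114 ≈ 31.749*I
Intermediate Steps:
D(Q) = -Q/4
h(f, w) = 14*w (h(f, w) = (2*w)*7 = 14*w)
R(o) = 1/(-30 + o)
√(h(D(-12), -72) + R(-84)) = √(14*(-72) + 1/(-30 - 84)) = √(-1008 + 1/(-114)) = √(-1008 - 1/114) = √(-114913/114) = I*√13100082/114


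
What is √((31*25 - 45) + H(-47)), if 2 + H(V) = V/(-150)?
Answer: √655482/30 ≈ 26.987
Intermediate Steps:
H(V) = -2 - V/150 (H(V) = -2 + V/(-150) = -2 + V*(-1/150) = -2 - V/150)
√((31*25 - 45) + H(-47)) = √((31*25 - 45) + (-2 - 1/150*(-47))) = √((775 - 45) + (-2 + 47/150)) = √(730 - 253/150) = √(109247/150) = √655482/30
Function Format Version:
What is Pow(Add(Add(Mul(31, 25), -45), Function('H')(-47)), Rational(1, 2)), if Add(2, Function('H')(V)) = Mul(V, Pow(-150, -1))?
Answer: Mul(Rational(1, 30), Pow(655482, Rational(1, 2))) ≈ 26.987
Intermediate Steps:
Function('H')(V) = Add(-2, Mul(Rational(-1, 150), V)) (Function('H')(V) = Add(-2, Mul(V, Pow(-150, -1))) = Add(-2, Mul(V, Rational(-1, 150))) = Add(-2, Mul(Rational(-1, 150), V)))
Pow(Add(Add(Mul(31, 25), -45), Function('H')(-47)), Rational(1, 2)) = Pow(Add(Add(Mul(31, 25), -45), Add(-2, Mul(Rational(-1, 150), -47))), Rational(1, 2)) = Pow(Add(Add(775, -45), Add(-2, Rational(47, 150))), Rational(1, 2)) = Pow(Add(730, Rational(-253, 150)), Rational(1, 2)) = Pow(Rational(109247, 150), Rational(1, 2)) = Mul(Rational(1, 30), Pow(655482, Rational(1, 2)))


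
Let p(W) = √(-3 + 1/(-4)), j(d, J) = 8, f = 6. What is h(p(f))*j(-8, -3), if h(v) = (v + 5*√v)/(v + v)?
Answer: 4 - 20*√2*13^(¾)*I^(3/2)/13 ≈ 14.533 - 10.533*I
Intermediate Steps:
p(W) = I*√13/2 (p(W) = √(-3 - ¼) = √(-13/4) = I*√13/2)
h(v) = (v + 5*√v)/(2*v) (h(v) = (v + 5*√v)/((2*v)) = (v + 5*√v)*(1/(2*v)) = (v + 5*√v)/(2*v))
h(p(f))*j(-8, -3) = (½ + 5/(2*√(I*√13/2)))*8 = (½ + 5*(√2*13^(¾)*(-I^(3/2))/13)/2)*8 = (½ - 5*√2*13^(¾)*I^(3/2)/26)*8 = 4 - 20*√2*13^(¾)*I^(3/2)/13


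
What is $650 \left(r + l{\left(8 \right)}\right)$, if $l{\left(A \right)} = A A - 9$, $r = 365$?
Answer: $273000$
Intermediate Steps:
$l{\left(A \right)} = -9 + A^{2}$ ($l{\left(A \right)} = A^{2} - 9 = -9 + A^{2}$)
$650 \left(r + l{\left(8 \right)}\right) = 650 \left(365 - \left(9 - 8^{2}\right)\right) = 650 \left(365 + \left(-9 + 64\right)\right) = 650 \left(365 + 55\right) = 650 \cdot 420 = 273000$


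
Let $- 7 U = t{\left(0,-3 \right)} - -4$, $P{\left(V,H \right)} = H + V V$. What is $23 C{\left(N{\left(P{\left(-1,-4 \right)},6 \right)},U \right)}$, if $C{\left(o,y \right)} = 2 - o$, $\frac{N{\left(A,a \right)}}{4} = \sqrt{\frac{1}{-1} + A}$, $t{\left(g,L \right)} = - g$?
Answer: $46 - 184 i \approx 46.0 - 184.0 i$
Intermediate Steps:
$P{\left(V,H \right)} = H + V^{2}$
$U = - \frac{4}{7}$ ($U = - \frac{\left(-1\right) 0 - -4}{7} = - \frac{0 + 4}{7} = \left(- \frac{1}{7}\right) 4 = - \frac{4}{7} \approx -0.57143$)
$N{\left(A,a \right)} = 4 \sqrt{-1 + A}$ ($N{\left(A,a \right)} = 4 \sqrt{\frac{1}{-1} + A} = 4 \sqrt{-1 + A}$)
$23 C{\left(N{\left(P{\left(-1,-4 \right)},6 \right)},U \right)} = 23 \left(2 - 4 \sqrt{-1 - \left(4 - \left(-1\right)^{2}\right)}\right) = 23 \left(2 - 4 \sqrt{-1 + \left(-4 + 1\right)}\right) = 23 \left(2 - 4 \sqrt{-1 - 3}\right) = 23 \left(2 - 4 \sqrt{-4}\right) = 23 \left(2 - 4 \cdot 2 i\right) = 23 \left(2 - 8 i\right) = 46 - 184 i$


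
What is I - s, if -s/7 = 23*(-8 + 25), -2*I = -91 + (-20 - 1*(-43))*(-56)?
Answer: 6853/2 ≈ 3426.5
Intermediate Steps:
I = 1379/2 (I = -(-91 + (-20 - 1*(-43))*(-56))/2 = -(-91 + (-20 + 43)*(-56))/2 = -(-91 + 23*(-56))/2 = -(-91 - 1288)/2 = -½*(-1379) = 1379/2 ≈ 689.50)
s = -2737 (s = -161*(-8 + 25) = -161*17 = -7*391 = -2737)
I - s = 1379/2 - 1*(-2737) = 1379/2 + 2737 = 6853/2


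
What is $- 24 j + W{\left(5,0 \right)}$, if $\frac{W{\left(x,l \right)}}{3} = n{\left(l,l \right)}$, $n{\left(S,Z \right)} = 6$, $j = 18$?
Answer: $-414$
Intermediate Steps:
$W{\left(x,l \right)} = 18$ ($W{\left(x,l \right)} = 3 \cdot 6 = 18$)
$- 24 j + W{\left(5,0 \right)} = \left(-24\right) 18 + 18 = -432 + 18 = -414$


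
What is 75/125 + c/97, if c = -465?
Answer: -2034/485 ≈ -4.1938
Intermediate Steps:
75/125 + c/97 = 75/125 - 465/97 = 75*(1/125) - 465*1/97 = 3/5 - 465/97 = -2034/485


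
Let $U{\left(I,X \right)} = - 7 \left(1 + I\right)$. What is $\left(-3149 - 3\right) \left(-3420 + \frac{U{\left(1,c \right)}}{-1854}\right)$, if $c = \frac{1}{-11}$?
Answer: $\frac{9992889616}{927} \approx 1.078 \cdot 10^{7}$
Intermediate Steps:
$c = - \frac{1}{11} \approx -0.090909$
$U{\left(I,X \right)} = -7 - 7 I$
$\left(-3149 - 3\right) \left(-3420 + \frac{U{\left(1,c \right)}}{-1854}\right) = \left(-3149 - 3\right) \left(-3420 + \frac{-7 - 7}{-1854}\right) = \left(-3149 + \left(17 - 20\right)\right) \left(-3420 + \left(-7 - 7\right) \left(- \frac{1}{1854}\right)\right) = \left(-3149 - 3\right) \left(-3420 - - \frac{7}{927}\right) = - 3152 \left(-3420 + \frac{7}{927}\right) = \left(-3152\right) \left(- \frac{3170333}{927}\right) = \frac{9992889616}{927}$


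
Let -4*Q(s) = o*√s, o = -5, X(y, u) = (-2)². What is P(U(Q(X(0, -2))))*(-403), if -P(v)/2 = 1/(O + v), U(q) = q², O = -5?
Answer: 3224/5 ≈ 644.80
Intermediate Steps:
X(y, u) = 4
Q(s) = 5*√s/4 (Q(s) = -(-5)*√s/4 = 5*√s/4)
P(v) = -2/(-5 + v)
P(U(Q(X(0, -2))))*(-403) = -2/(-5 + (5*√4/4)²)*(-403) = -2/(-5 + ((5/4)*2)²)*(-403) = -2/(-5 + (5/2)²)*(-403) = -2/(-5 + 25/4)*(-403) = -2/5/4*(-403) = -2*⅘*(-403) = -8/5*(-403) = 3224/5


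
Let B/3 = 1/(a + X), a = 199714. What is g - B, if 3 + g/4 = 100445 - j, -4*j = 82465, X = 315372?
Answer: 249421639035/515086 ≈ 4.8423e+5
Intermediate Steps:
j = -82465/4 (j = -¼*82465 = -82465/4 ≈ -20616.)
B = 3/515086 (B = 3/(199714 + 315372) = 3/515086 ≈ 5.8243e-6)
g = 484233 (g = -12 + 4*(100445 - 1*(-82465/4)) = -12 + 4*(100445 + 82465/4) = -12 + 4*(484245/4) = -12 + 484245 = 484233)
g - B = 484233 - 1*3/515086 = 484233 - 3/515086 = 249421639035/515086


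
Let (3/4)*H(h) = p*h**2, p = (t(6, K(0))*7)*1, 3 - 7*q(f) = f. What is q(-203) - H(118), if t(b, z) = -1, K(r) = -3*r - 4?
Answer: 2729722/21 ≈ 1.2999e+5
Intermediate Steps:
q(f) = 3/7 - f/7
K(r) = -4 - 3*r
p = -7 (p = -1*7*1 = -7*1 = -7)
H(h) = -28*h**2/3 (H(h) = 4*(-7*h**2)/3 = -28*h**2/3)
q(-203) - H(118) = (3/7 - 1/7*(-203)) - (-28)*118**2/3 = (3/7 + 29) - (-28)*13924/3 = 206/7 - 1*(-389872/3) = 206/7 + 389872/3 = 2729722/21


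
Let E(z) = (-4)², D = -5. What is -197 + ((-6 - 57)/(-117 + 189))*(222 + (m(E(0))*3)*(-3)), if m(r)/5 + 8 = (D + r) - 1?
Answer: -625/2 ≈ -312.50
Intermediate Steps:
E(z) = 16
m(r) = -70 + 5*r (m(r) = -40 + 5*((-5 + r) - 1) = -40 + 5*(-6 + r) = -40 + (-30 + 5*r) = -70 + 5*r)
-197 + ((-6 - 57)/(-117 + 189))*(222 + (m(E(0))*3)*(-3)) = -197 + ((-6 - 57)/(-117 + 189))*(222 + ((-70 + 5*16)*3)*(-3)) = -197 + (-63/72)*(222 + ((-70 + 80)*3)*(-3)) = -197 + (-63*1/72)*(222 + (10*3)*(-3)) = -197 - 7*(222 + 30*(-3))/8 = -197 - 7*(222 - 90)/8 = -197 - 7/8*132 = -197 - 231/2 = -625/2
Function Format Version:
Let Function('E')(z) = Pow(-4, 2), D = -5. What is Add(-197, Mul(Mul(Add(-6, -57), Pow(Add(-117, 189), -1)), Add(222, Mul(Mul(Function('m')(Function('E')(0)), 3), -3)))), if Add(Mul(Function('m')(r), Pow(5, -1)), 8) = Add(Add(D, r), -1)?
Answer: Rational(-625, 2) ≈ -312.50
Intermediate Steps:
Function('E')(z) = 16
Function('m')(r) = Add(-70, Mul(5, r)) (Function('m')(r) = Add(-40, Mul(5, Add(Add(-5, r), -1))) = Add(-40, Mul(5, Add(-6, r))) = Add(-40, Add(-30, Mul(5, r))) = Add(-70, Mul(5, r)))
Add(-197, Mul(Mul(Add(-6, -57), Pow(Add(-117, 189), -1)), Add(222, Mul(Mul(Function('m')(Function('E')(0)), 3), -3)))) = Add(-197, Mul(Mul(Add(-6, -57), Pow(Add(-117, 189), -1)), Add(222, Mul(Mul(Add(-70, Mul(5, 16)), 3), -3)))) = Add(-197, Mul(Mul(-63, Pow(72, -1)), Add(222, Mul(Mul(Add(-70, 80), 3), -3)))) = Add(-197, Mul(Mul(-63, Rational(1, 72)), Add(222, Mul(Mul(10, 3), -3)))) = Add(-197, Mul(Rational(-7, 8), Add(222, Mul(30, -3)))) = Add(-197, Mul(Rational(-7, 8), Add(222, -90))) = Add(-197, Mul(Rational(-7, 8), 132)) = Add(-197, Rational(-231, 2)) = Rational(-625, 2)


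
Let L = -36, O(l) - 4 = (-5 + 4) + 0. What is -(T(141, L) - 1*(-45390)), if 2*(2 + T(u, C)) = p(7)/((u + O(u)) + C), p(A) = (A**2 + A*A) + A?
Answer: -3267971/72 ≈ -45389.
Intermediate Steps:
O(l) = 3 (O(l) = 4 + ((-5 + 4) + 0) = 4 + (-1 + 0) = 4 - 1 = 3)
p(A) = A + 2*A**2 (p(A) = (A**2 + A**2) + A = 2*A**2 + A = A + 2*A**2)
T(u, C) = -2 + 105/(2*(3 + C + u)) (T(u, C) = -2 + ((7*(1 + 2*7))/((u + 3) + C))/2 = -2 + ((7*(1 + 14))/((3 + u) + C))/2 = -2 + ((7*15)/(3 + C + u))/2 = -2 + (105/(3 + C + u))/2 = -2 + 105/(2*(3 + C + u)))
-(T(141, L) - 1*(-45390)) = -((93/2 - 2*(-36) - 2*141)/(3 - 36 + 141) - 1*(-45390)) = -((93/2 + 72 - 282)/108 + 45390) = -((1/108)*(-327/2) + 45390) = -(-109/72 + 45390) = -1*3267971/72 = -3267971/72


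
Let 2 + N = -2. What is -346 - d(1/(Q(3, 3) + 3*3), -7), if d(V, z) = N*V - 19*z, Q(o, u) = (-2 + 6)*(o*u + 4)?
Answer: -29215/61 ≈ -478.93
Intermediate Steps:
N = -4 (N = -2 - 2 = -4)
Q(o, u) = 16 + 4*o*u (Q(o, u) = 4*(4 + o*u) = 16 + 4*o*u)
d(V, z) = -19*z - 4*V (d(V, z) = -4*V - 19*z = -19*z - 4*V)
-346 - d(1/(Q(3, 3) + 3*3), -7) = -346 - (-19*(-7) - 4/((16 + 4*3*3) + 3*3)) = -346 - (133 - 4/((16 + 36) + 9)) = -346 - (133 - 4/(52 + 9)) = -346 - (133 - 4/61) = -346 - 1*8109/61 = -346 - 8109/61 = -29215/61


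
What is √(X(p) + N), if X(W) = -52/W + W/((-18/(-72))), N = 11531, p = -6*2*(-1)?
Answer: 2*√26043/3 ≈ 107.59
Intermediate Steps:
p = 12 (p = -12*(-1) = 12)
X(W) = -52/W + 4*W (X(W) = -52/W + W/((-18*(-1/72))) = -52/W + W/(¼) = -52/W + W*4 = -52/W + 4*W)
√(X(p) + N) = √((-52/12 + 4*12) + 11531) = √((-52*1/12 + 48) + 11531) = √((-13/3 + 48) + 11531) = √(131/3 + 11531) = √(34724/3) = 2*√26043/3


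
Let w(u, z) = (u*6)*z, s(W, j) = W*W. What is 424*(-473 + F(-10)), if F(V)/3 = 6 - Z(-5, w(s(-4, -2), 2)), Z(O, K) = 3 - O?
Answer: -203096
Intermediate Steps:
s(W, j) = W**2
w(u, z) = 6*u*z (w(u, z) = (6*u)*z = 6*u*z)
F(V) = -6 (F(V) = 3*(6 - (3 - 1*(-5))) = 3*(6 - (3 + 5)) = 3*(6 - 1*8) = 3*(6 - 8) = 3*(-2) = -6)
424*(-473 + F(-10)) = 424*(-473 - 6) = 424*(-479) = -203096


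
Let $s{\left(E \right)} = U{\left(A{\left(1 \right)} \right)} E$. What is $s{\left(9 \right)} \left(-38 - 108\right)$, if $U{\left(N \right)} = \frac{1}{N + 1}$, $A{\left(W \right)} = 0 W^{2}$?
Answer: $-1314$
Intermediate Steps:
$A{\left(W \right)} = 0$
$U{\left(N \right)} = \frac{1}{1 + N}$
$s{\left(E \right)} = E$ ($s{\left(E \right)} = \frac{E}{1 + 0} = \frac{E}{1} = 1 E = E$)
$s{\left(9 \right)} \left(-38 - 108\right) = 9 \left(-38 - 108\right) = 9 \left(-146\right) = -1314$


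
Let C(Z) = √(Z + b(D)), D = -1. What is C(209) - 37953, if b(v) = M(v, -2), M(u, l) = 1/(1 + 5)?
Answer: -37953 + √7530/6 ≈ -37939.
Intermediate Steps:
M(u, l) = ⅙ (M(u, l) = 1/6 = ⅙)
b(v) = ⅙
C(Z) = √(⅙ + Z) (C(Z) = √(Z + ⅙) = √(⅙ + Z))
C(209) - 37953 = √(6 + 36*209)/6 - 37953 = √(6 + 7524)/6 - 37953 = √7530/6 - 37953 = -37953 + √7530/6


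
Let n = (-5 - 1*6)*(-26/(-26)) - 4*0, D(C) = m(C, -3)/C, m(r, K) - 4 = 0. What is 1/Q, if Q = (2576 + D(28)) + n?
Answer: 7/17956 ≈ 0.00038984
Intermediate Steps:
m(r, K) = 4 (m(r, K) = 4 + 0 = 4)
D(C) = 4/C
n = -11 (n = (-5 - 6)*(-26*(-1/26)) + 0 = -11*1 + 0 = -11 + 0 = -11)
Q = 17956/7 (Q = (2576 + 4/28) - 11 = (2576 + 4*(1/28)) - 11 = (2576 + ⅐) - 11 = 18033/7 - 11 = 17956/7 ≈ 2565.1)
1/Q = 1/(17956/7) = 7/17956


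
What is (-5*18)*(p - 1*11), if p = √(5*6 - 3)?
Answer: 990 - 270*√3 ≈ 522.35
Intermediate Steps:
p = 3*√3 (p = √(30 - 3) = √27 = 3*√3 ≈ 5.1962)
(-5*18)*(p - 1*11) = (-5*18)*(3*√3 - 1*11) = -90*(3*√3 - 11) = -90*(-11 + 3*√3) = 990 - 270*√3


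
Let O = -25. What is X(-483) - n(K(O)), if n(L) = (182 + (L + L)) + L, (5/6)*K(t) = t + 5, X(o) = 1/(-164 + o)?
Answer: -71171/647 ≈ -110.00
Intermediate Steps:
K(t) = 6 + 6*t/5 (K(t) = 6*(t + 5)/5 = 6*(5 + t)/5 = 6 + 6*t/5)
n(L) = 182 + 3*L (n(L) = (182 + 2*L) + L = 182 + 3*L)
X(-483) - n(K(O)) = 1/(-164 - 483) - (182 + 3*(6 + (6/5)*(-25))) = 1/(-647) - (182 + 3*(6 - 30)) = -1/647 - (182 + 3*(-24)) = -1/647 - (182 - 72) = -1/647 - 1*110 = -1/647 - 110 = -71171/647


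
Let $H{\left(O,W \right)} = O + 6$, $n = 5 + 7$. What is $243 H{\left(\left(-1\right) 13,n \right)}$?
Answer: $-1701$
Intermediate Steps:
$n = 12$
$H{\left(O,W \right)} = 6 + O$
$243 H{\left(\left(-1\right) 13,n \right)} = 243 \left(6 - 13\right) = 243 \left(-7\right) = -1701$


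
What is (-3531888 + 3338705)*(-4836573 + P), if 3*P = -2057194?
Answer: 3200445954079/3 ≈ 1.0668e+12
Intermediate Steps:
P = -2057194/3 (P = (⅓)*(-2057194) = -2057194/3 ≈ -6.8573e+5)
(-3531888 + 3338705)*(-4836573 + P) = (-3531888 + 3338705)*(-4836573 - 2057194/3) = -193183*(-16566913/3) = 3200445954079/3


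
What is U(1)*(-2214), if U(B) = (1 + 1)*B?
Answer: -4428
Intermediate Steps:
U(B) = 2*B
U(1)*(-2214) = (2*1)*(-2214) = 2*(-2214) = -4428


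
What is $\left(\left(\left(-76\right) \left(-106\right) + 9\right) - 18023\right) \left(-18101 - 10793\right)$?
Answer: $287726452$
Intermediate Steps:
$\left(\left(\left(-76\right) \left(-106\right) + 9\right) - 18023\right) \left(-18101 - 10793\right) = \left(\left(8056 + 9\right) - 18023\right) \left(-28894\right) = \left(8065 - 18023\right) \left(-28894\right) = \left(-9958\right) \left(-28894\right) = 287726452$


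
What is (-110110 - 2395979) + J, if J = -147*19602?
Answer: -5387583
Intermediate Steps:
J = -2881494
(-110110 - 2395979) + J = (-110110 - 2395979) - 2881494 = -2506089 - 2881494 = -5387583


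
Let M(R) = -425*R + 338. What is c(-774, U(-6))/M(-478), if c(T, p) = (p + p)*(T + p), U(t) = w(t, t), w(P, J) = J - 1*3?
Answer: 7047/101744 ≈ 0.069262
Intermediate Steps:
w(P, J) = -3 + J (w(P, J) = J - 3 = -3 + J)
M(R) = 338 - 425*R
U(t) = -3 + t
c(T, p) = 2*p*(T + p) (c(T, p) = (2*p)*(T + p) = 2*p*(T + p))
c(-774, U(-6))/M(-478) = (2*(-3 - 6)*(-774 + (-3 - 6)))/(338 - 425*(-478)) = (2*(-9)*(-774 - 9))/(338 + 203150) = (2*(-9)*(-783))/203488 = 14094*(1/203488) = 7047/101744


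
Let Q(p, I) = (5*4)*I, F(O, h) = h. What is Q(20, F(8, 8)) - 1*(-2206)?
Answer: 2366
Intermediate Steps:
Q(p, I) = 20*I
Q(20, F(8, 8)) - 1*(-2206) = 20*8 - 1*(-2206) = 160 + 2206 = 2366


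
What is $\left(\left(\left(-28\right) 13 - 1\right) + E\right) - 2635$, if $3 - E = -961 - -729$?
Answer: $-2765$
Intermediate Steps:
$E = 235$ ($E = 3 - \left(-961 - -729\right) = 3 - \left(-961 + 729\right) = 3 - -232 = 3 + 232 = 235$)
$\left(\left(\left(-28\right) 13 - 1\right) + E\right) - 2635 = \left(\left(\left(-28\right) 13 - 1\right) + 235\right) - 2635 = \left(\left(-364 - 1\right) + 235\right) - 2635 = \left(-365 + 235\right) - 2635 = -130 - 2635 = -2765$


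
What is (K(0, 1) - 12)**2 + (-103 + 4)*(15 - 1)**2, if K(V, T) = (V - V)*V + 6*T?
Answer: -19368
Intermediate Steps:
K(V, T) = 6*T (K(V, T) = 0*V + 6*T = 0 + 6*T = 6*T)
(K(0, 1) - 12)**2 + (-103 + 4)*(15 - 1)**2 = (6*1 - 12)**2 + (-103 + 4)*(15 - 1)**2 = (6 - 12)**2 - 99*14**2 = (-6)**2 - 99*196 = 36 - 19404 = -19368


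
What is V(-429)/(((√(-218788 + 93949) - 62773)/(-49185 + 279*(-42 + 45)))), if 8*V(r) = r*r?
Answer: 139638762411291/7881148736 + 6673510701*I*√13871/7881148736 ≈ 17718.0 + 99.728*I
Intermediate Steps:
V(r) = r²/8 (V(r) = (r*r)/8 = r²/8)
V(-429)/(((√(-218788 + 93949) - 62773)/(-49185 + 279*(-42 + 45)))) = ((⅛)*(-429)²)/(((√(-218788 + 93949) - 62773)/(-49185 + 279*(-42 + 45)))) = ((⅛)*184041)/(((√(-124839) - 62773)/(-49185 + 279*3))) = 184041/(8*(((3*I*√13871 - 62773)/(-49185 + 837)))) = 184041/(8*(((-62773 + 3*I*√13871)/(-48348)))) = 184041/(8*(((-62773 + 3*I*√13871)*(-1/48348)))) = 184041/(8*(62773/48348 - I*√13871/16116))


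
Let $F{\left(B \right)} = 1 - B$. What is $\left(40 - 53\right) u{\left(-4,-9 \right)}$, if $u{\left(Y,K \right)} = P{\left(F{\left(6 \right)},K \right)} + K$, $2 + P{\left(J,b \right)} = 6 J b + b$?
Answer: $-3250$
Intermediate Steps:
$P{\left(J,b \right)} = -2 + b + 6 J b$ ($P{\left(J,b \right)} = -2 + \left(6 J b + b\right) = -2 + \left(b + 6 J b\right) = -2 + b + 6 J b$)
$u{\left(Y,K \right)} = -2 - 28 K$ ($u{\left(Y,K \right)} = \left(-2 + K + 6 \left(1 - 6\right) K\right) + K = \left(-2 + K + 6 \left(-5\right) K\right) + K = \left(-2 + K - 30 K\right) + K = \left(-2 - 29 K\right) + K = -2 - 28 K$)
$\left(40 - 53\right) u{\left(-4,-9 \right)} = \left(40 - 53\right) \left(-2 - -252\right) = - 13 \left(-2 + 252\right) = \left(-13\right) 250 = -3250$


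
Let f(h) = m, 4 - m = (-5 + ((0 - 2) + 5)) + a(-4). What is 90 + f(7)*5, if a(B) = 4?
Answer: 100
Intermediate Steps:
m = 2 (m = 4 - ((-5 + ((0 - 2) + 5)) + 4) = 4 - ((-5 + (-2 + 5)) + 4) = 4 - ((-5 + 3) + 4) = 4 - (-2 + 4) = 4 - 1*2 = 4 - 2 = 2)
f(h) = 2
90 + f(7)*5 = 90 + 2*5 = 90 + 10 = 100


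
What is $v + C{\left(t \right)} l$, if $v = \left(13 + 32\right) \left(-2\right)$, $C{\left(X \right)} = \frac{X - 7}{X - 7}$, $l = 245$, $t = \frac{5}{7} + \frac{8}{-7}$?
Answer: $155$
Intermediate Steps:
$t = - \frac{3}{7}$ ($t = 5 \cdot \frac{1}{7} + 8 \left(- \frac{1}{7}\right) = \frac{5}{7} - \frac{8}{7} = - \frac{3}{7} \approx -0.42857$)
$C{\left(X \right)} = 1$ ($C{\left(X \right)} = \frac{-7 + X}{-7 + X} = 1$)
$v = -90$ ($v = 45 \left(-2\right) = -90$)
$v + C{\left(t \right)} l = -90 + 1 \cdot 245 = -90 + 245 = 155$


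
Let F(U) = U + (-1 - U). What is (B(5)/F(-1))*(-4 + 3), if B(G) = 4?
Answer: 4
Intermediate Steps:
F(U) = -1
(B(5)/F(-1))*(-4 + 3) = (4/(-1))*(-4 + 3) = (4*(-1))*(-1) = -4*(-1) = 4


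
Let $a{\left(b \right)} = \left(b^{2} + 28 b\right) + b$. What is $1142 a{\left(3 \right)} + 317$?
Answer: $109949$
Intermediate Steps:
$a{\left(b \right)} = b^{2} + 29 b$
$1142 a{\left(3 \right)} + 317 = 1142 \cdot 3 \left(29 + 3\right) + 317 = 1142 \cdot 3 \cdot 32 + 317 = 1142 \cdot 96 + 317 = 109632 + 317 = 109949$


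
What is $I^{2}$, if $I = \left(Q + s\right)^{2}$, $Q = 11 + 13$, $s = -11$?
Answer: $28561$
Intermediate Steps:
$Q = 24$
$I = 169$ ($I = \left(24 - 11\right)^{2} = 13^{2} = 169$)
$I^{2} = 169^{2} = 28561$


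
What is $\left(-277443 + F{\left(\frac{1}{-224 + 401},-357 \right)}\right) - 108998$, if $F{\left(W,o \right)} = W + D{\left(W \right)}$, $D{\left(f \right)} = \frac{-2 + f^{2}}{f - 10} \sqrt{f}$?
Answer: $- \frac{68400056}{177} + \frac{62657 \sqrt{177}}{55421001} \approx -3.8644 \cdot 10^{5}$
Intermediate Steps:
$D{\left(f \right)} = \frac{\sqrt{f} \left(-2 + f^{2}\right)}{-10 + f}$ ($D{\left(f \right)} = \frac{-2 + f^{2}}{-10 + f} \sqrt{f} = \frac{\sqrt{f} \left(-2 + f^{2}\right)}{-10 + f}$)
$F{\left(W,o \right)} = W + \frac{\sqrt{W} \left(-2 + W^{2}\right)}{-10 + W}$
$\left(-277443 + F{\left(\frac{1}{-224 + 401},-357 \right)}\right) - 108998 = \left(-277443 + \frac{\frac{-10 + \frac{1}{-224 + 401}}{-224 + 401} + \sqrt{\frac{1}{-224 + 401}} \left(-2 + \left(\frac{1}{-224 + 401}\right)^{2}\right)}{-10 + \frac{1}{-224 + 401}}\right) - 108998 = \left(-277443 + \frac{\frac{-10 + \frac{1}{177}}{177} + \sqrt{\frac{1}{177}} \left(-2 + \left(\frac{1}{177}\right)^{2}\right)}{-10 + \frac{1}{177}}\right) - 108998 = \left(-277443 + \frac{\frac{-10 + \frac{1}{177}}{177} + \frac{-2 + \left(\frac{1}{177}\right)^{2}}{\sqrt{177}}}{-10 + \frac{1}{177}}\right) - 108998 = \left(-277443 + \frac{\frac{1}{177} \left(- \frac{1769}{177}\right) + \frac{\sqrt{177}}{177} \left(-2 + \frac{1}{31329}\right)}{- \frac{1769}{177}}\right) - 108998 = \left(-277443 - \frac{177 \left(- \frac{1769}{31329} + \frac{\sqrt{177}}{177} \left(- \frac{62657}{31329}\right)\right)}{1769}\right) - 108998 = \left(-277443 - \frac{177 \left(- \frac{1769}{31329} - \frac{62657 \sqrt{177}}{5545233}\right)}{1769}\right) - 108998 = \left(-277443 + \left(\frac{1}{177} + \frac{62657 \sqrt{177}}{55421001}\right)\right) - 108998 = \left(- \frac{49107410}{177} + \frac{62657 \sqrt{177}}{55421001}\right) - 108998 = - \frac{68400056}{177} + \frac{62657 \sqrt{177}}{55421001}$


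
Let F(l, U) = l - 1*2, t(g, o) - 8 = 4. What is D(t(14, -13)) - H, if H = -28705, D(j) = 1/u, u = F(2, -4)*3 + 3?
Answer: 86116/3 ≈ 28705.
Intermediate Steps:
t(g, o) = 12 (t(g, o) = 8 + 4 = 12)
F(l, U) = -2 + l (F(l, U) = l - 2 = -2 + l)
u = 3 (u = (-2 + 2)*3 + 3 = 0*3 + 3 = 0 + 3 = 3)
D(j) = 1/3
D(t(14, -13)) - H = 1/3 - 1*(-28705) = 1/3 + 28705 = 86116/3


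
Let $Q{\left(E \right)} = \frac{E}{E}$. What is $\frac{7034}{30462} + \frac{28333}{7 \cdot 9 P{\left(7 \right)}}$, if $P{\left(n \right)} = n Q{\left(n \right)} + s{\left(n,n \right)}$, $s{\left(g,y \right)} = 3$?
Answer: $\frac{144585211}{3198510} \approx 45.204$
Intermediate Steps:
$Q{\left(E \right)} = 1$
$P{\left(n \right)} = 3 + n$ ($P{\left(n \right)} = n 1 + 3 = n + 3 = 3 + n$)
$\frac{7034}{30462} + \frac{28333}{7 \cdot 9 P{\left(7 \right)}} = \frac{7034}{30462} + \frac{28333}{7 \cdot 9 \left(3 + 7\right)} = 7034 \cdot \frac{1}{30462} + \frac{28333}{63 \cdot 10} = \frac{3517}{15231} + \frac{28333}{630} = \frac{144585211}{3198510}$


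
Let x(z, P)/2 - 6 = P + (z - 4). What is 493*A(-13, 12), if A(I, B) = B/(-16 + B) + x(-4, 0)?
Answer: -3451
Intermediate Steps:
x(z, P) = 4 + 2*P + 2*z (x(z, P) = 12 + 2*(P + (z - 4)) = 12 + 2*(P + (-4 + z)) = 12 + 2*(-4 + P + z) = 12 + (-8 + 2*P + 2*z) = 4 + 2*P + 2*z)
A(I, B) = -4 + B/(-16 + B) (A(I, B) = B/(-16 + B) + (4 + 2*0 + 2*(-4)) = B/(-16 + B) + (4 + 0 - 8) = B/(-16 + B) - 4 = -4 + B/(-16 + B))
493*A(-13, 12) = 493*((64 - 3*12)/(-16 + 12)) = 493*((64 - 36)/(-4)) = 493*(-¼*28) = 493*(-7) = -3451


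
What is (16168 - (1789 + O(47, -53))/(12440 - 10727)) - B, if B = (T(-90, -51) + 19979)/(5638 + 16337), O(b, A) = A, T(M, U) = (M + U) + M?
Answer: 67615875164/4182575 ≈ 16166.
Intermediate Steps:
T(M, U) = U + 2*M
B = 19748/21975 (B = ((-51 + 2*(-90)) + 19979)/(5638 + 16337) = ((-51 - 180) + 19979)/21975 = (-231 + 19979)*(1/21975) = 19748*(1/21975) = 19748/21975 ≈ 0.89866)
(16168 - (1789 + O(47, -53))/(12440 - 10727)) - B = (16168 - (1789 - 53)/(12440 - 10727)) - 1*19748/21975 = (16168 - 1736/1713) - 19748/21975 = 27694048/1713 - 19748/21975 = 67615875164/4182575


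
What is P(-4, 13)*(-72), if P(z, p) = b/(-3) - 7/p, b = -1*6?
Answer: -1368/13 ≈ -105.23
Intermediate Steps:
b = -6
P(z, p) = 2 - 7/p (P(z, p) = -6/(-3) - 7/p = -6*(-⅓) - 7/p = 2 - 7/p)
P(-4, 13)*(-72) = (2 - 7/13)*(-72) = (19/13)*(-72) = -1368/13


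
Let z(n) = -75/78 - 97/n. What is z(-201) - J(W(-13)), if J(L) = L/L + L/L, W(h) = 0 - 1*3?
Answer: -12955/5226 ≈ -2.4790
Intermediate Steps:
W(h) = -3 (W(h) = 0 - 3 = -3)
J(L) = 2 (J(L) = 1 + 1 = 2)
z(n) = -25/26 - 97/n (z(n) = -75*1/78 - 97/n = -25/26 - 97/n)
z(-201) - J(W(-13)) = (-25/26 - 97/(-201)) - 1*2 = (-25/26 - 97*(-1/201)) - 2 = (-25/26 + 97/201) - 2 = -2503/5226 - 2 = -12955/5226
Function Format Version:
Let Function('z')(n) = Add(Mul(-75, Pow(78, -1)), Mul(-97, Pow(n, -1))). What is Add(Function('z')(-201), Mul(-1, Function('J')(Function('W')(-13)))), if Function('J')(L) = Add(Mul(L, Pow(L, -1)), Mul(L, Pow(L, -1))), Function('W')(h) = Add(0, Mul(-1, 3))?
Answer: Rational(-12955, 5226) ≈ -2.4790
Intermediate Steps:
Function('W')(h) = -3 (Function('W')(h) = Add(0, -3) = -3)
Function('J')(L) = 2 (Function('J')(L) = Add(1, 1) = 2)
Function('z')(n) = Add(Rational(-25, 26), Mul(-97, Pow(n, -1))) (Function('z')(n) = Add(Mul(-75, Rational(1, 78)), Mul(-97, Pow(n, -1))) = Add(Rational(-25, 26), Mul(-97, Pow(n, -1))))
Add(Function('z')(-201), Mul(-1, Function('J')(Function('W')(-13)))) = Add(Add(Rational(-25, 26), Mul(-97, Pow(-201, -1))), Mul(-1, 2)) = Add(Add(Rational(-25, 26), Mul(-97, Rational(-1, 201))), -2) = Add(Add(Rational(-25, 26), Rational(97, 201)), -2) = Add(Rational(-2503, 5226), -2) = Rational(-12955, 5226)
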